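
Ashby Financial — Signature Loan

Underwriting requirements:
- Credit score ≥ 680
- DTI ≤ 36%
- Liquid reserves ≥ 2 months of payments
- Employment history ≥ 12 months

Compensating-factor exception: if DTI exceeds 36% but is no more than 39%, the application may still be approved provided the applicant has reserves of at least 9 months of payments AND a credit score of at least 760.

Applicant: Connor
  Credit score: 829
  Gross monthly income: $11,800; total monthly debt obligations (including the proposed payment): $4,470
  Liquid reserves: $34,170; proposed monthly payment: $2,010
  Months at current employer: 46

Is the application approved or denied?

Approved

Credit score 829 ≥ 680 (meets base)
DTI = 4,470/11,800 = 37.9% > 36% — standard DTI limit exceeded.
Liquid reserves cover 34,170/2,010 = 17.0 months — ≥ 2 required
Employment 46 ≥ 12 months
DTI 37.9% is within the 36%–39% exception band; checking compensating factors.
Override check — reserves: 17.0 mo (ok); score: 829 (ok).
Both compensating conditions met → exception applies.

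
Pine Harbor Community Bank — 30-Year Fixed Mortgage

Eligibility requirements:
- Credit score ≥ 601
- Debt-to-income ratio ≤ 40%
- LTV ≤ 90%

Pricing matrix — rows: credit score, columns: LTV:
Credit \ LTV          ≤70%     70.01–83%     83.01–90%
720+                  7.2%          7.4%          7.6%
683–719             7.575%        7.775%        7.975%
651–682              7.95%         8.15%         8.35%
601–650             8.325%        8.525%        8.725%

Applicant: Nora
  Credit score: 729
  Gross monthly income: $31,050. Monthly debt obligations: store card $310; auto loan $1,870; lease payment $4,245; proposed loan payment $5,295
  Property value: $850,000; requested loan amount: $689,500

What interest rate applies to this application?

Credit score 729 ≥ 601; Total monthly debts = (310 + 1,870 + 4,245 + 5,295) = 11,720. DTI = 11,720/31,050 = 37.7% ≤ 40%
LTV: 689,500 ÷ 850,000 = 81.1%, within 90% cap
Credit 729 → row 720+; LTV 81.1% → column 70.01–83%. Grid cell → 7.4%.

7.4%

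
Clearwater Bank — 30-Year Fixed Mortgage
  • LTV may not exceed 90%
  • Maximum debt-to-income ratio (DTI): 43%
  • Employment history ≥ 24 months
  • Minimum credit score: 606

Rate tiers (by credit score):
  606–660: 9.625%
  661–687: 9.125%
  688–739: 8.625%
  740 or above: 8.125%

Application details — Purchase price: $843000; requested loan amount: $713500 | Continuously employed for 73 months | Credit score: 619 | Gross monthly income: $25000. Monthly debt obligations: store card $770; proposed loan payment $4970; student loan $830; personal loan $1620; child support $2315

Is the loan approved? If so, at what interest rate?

Credit score 619 ≥ 606 (meets minimum)
Total monthly debts = (770 + 4,970 + 830 + 1,620 + 2,315) = 10,505. DTI: 10,505 ÷ 25,000 = 42%, within the 43% cap
Employment 73 ≥ 24 months
LTV = 713,500/843,000 = 84.6% ≤ 90%
All requirements met. Score 619 falls in the 606–660 tier → 9.625%.

Approved at 9.625%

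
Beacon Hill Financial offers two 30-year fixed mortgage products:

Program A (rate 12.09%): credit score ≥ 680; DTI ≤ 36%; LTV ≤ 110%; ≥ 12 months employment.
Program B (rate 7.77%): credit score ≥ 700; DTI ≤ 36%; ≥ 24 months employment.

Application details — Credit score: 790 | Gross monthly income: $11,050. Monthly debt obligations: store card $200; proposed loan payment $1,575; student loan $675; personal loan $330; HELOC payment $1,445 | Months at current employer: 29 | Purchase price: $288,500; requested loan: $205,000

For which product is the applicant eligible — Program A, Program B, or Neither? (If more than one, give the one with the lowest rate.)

Neither

Total debts = (200 + 1,575 + 675 + 330 + 1,445) = 4,225; DTI = 4,225/11,050 = 38.2%.
LTV = 205,000/288,500 = 71.1%.
Program A: score 790 ≥ 680; DTI 38.2% > 36%; LTV 71.1% ≤ 110%; employment 29 ≥ 12 mo → does not qualify.
Program B: score 790 ≥ 700; DTI 38.2% > 36%; employment 29 ≥ 24 mo → does not qualify.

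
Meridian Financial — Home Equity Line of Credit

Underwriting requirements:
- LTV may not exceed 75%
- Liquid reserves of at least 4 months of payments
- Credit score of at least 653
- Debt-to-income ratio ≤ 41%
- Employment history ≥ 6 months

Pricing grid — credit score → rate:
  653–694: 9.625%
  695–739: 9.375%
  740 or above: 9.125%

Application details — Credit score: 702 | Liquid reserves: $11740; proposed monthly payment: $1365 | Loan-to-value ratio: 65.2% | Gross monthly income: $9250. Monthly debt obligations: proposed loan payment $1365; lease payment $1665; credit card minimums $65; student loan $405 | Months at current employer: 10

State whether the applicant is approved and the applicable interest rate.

Approved at 9.375%

Credit score 702 ≥ 653 (meets minimum)
Reserves = 11,740/1,365 = 8.6 months ≥ 4
Total monthly debts = (1,365 + 1,665 + 65 + 405) = 3,500. Debt-to-income = 3,500/9,250 = 37.8% — meets 41% limit
LTV 65.2% ≤ 75%
Employment 10 ≥ 6 months
All requirements met. Score 702 falls in the 695–739 tier → 9.375%.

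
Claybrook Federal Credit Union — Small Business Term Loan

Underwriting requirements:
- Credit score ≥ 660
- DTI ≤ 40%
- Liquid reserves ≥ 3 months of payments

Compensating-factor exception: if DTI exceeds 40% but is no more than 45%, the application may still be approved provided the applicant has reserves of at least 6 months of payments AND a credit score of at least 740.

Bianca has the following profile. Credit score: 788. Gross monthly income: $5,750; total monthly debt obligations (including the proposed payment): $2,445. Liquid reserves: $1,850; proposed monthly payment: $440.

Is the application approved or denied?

Denied

Credit score 788 ≥ 660 (meets base)
DTI = 2,445/5,750 = 42.5% > 40% — standard DTI limit exceeded.
Reserves = 1,850/440 = 4.2 months ≥ 3
42.5% falls in the override range (40%–45%), so the compensating-factor test applies.
Reserves 4.2 < 6 months; credit score 788 ≥ 740.
Compensating-factor requirement not fully met.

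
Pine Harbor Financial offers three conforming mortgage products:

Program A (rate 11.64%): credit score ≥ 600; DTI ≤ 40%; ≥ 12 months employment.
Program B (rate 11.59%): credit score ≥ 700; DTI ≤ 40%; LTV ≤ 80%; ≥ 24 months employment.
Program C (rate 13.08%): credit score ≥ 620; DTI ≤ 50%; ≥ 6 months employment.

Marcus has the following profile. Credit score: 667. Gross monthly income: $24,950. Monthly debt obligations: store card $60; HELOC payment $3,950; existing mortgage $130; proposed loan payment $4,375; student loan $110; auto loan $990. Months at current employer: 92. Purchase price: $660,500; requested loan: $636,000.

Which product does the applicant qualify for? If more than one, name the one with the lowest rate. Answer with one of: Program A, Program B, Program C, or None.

Program A

Total debts = (60 + 3,950 + 130 + 4,375 + 110 + 990) = 9,615; DTI = 9,615/24,950 = 38.5%.
LTV = 636,000/660,500 = 96.3%.
Program A: score 667 ≥ 600; DTI 38.5% ≤ 40%; employment 92 ≥ 12 mo → qualifies.
Program B: score 667 < 700; DTI 38.5% ≤ 40%; LTV 96.3% > 80%; employment 92 ≥ 24 mo → does not qualify.
Program C: score 667 ≥ 620; DTI 38.5% ≤ 50%; employment 92 ≥ 6 mo → qualifies.
Qualifying: Program A, Program C. Lowest rate is 11.64% → Program A.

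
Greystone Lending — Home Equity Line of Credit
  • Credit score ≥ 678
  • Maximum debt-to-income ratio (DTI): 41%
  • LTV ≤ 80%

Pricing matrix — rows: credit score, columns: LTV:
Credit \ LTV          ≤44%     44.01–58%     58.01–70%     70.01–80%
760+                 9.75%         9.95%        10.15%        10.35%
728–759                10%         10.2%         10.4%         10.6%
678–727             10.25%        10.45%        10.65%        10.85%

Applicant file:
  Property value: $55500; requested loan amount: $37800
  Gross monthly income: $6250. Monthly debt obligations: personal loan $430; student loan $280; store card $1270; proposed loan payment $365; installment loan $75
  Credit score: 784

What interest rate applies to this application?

Credit score 784 ≥ 678; Total monthly debts = (430 + 280 + 1,270 + 365 + 75) = 2,420. Debt-to-income = 2,420/6,250 = 38.7% — meets 41% limit
LTV = 37,800/55,500 = 68.1% ≤ 80%
Credit 784 → row 760+; LTV 68.1% → column 58.01–70%. Grid cell → 10.15%.

10.15%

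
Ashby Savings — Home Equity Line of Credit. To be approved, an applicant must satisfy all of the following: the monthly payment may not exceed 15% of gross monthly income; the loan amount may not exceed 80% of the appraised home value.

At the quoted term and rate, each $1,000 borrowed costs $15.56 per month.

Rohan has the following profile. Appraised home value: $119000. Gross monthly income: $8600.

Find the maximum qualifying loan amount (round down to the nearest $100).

$82,900

Payment cap: 15% × $8,600 = $1,290/month.
At $15.56 per $1,000, that supports 1,290/15.56 × 1,000 ≈ $82,904 → $82,900.
LTV cap: 80% × $119,000 = $95,200 → $95,200.
Binding constraint: payment-to-income.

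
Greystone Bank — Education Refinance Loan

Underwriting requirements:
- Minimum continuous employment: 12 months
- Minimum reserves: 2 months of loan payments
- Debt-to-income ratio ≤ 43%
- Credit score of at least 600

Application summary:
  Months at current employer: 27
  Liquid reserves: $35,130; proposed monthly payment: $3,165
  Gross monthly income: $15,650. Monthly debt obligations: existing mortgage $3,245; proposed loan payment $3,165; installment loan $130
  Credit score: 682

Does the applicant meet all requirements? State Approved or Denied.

Approved

Employment 27 ≥ 12 months
Reserves = 35,130/3,165 = 11.1 months ≥ 2
Total monthly debts = (3,245 + 3,165 + 130) = 6,540. DTI: 6,540 ÷ 15,650 = 41.8%, within the 43% cap
Credit score 682 ≥ 600 (meets)
All criteria satisfied.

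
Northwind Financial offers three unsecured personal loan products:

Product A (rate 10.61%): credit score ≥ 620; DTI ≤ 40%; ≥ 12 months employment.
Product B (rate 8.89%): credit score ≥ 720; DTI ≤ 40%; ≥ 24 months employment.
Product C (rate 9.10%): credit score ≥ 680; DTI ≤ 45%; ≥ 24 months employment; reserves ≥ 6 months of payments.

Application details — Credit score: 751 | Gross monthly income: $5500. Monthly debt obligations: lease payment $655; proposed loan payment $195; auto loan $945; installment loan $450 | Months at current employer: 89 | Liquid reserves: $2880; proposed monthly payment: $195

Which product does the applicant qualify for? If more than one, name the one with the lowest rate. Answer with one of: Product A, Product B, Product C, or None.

Total debts = (655 + 195 + 945 + 450) = 2,245; DTI = 2,245/5,500 = 40.8%.
Reserves = 2,880/195 = 14.8 months.
Product A: score 751 ≥ 620; DTI 40.8% > 40%; employment 89 ≥ 12 mo → does not qualify.
Product B: score 751 ≥ 720; DTI 40.8% > 40%; employment 89 ≥ 24 mo → does not qualify.
Product C: score 751 ≥ 680; DTI 40.8% ≤ 45%; employment 89 ≥ 24 mo; reserves 14.8 ≥ 6 mo → qualifies.

Product C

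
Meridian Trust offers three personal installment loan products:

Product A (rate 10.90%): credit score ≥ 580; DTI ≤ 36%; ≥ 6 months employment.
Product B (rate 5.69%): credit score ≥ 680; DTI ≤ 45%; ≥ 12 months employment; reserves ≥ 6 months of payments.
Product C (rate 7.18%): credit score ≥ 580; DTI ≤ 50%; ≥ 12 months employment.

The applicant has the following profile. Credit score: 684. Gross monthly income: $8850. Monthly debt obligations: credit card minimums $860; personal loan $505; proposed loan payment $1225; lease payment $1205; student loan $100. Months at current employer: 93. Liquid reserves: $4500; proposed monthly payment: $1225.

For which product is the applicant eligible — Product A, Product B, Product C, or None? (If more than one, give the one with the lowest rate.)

Total debts = (860 + 505 + 1,225 + 1,205 + 100) = 3,895; DTI = 3,895/8,850 = 44%.
Reserves = 4,500/1,225 = 3.7 months.
Product A: score 684 ≥ 580; DTI 44% > 36%; employment 93 ≥ 6 mo → does not qualify.
Product B: score 684 ≥ 680; DTI 44% ≤ 45%; employment 93 ≥ 12 mo; reserves 3.7 < 6 mo → does not qualify.
Product C: score 684 ≥ 580; DTI 44% ≤ 50%; employment 93 ≥ 12 mo → qualifies.

Product C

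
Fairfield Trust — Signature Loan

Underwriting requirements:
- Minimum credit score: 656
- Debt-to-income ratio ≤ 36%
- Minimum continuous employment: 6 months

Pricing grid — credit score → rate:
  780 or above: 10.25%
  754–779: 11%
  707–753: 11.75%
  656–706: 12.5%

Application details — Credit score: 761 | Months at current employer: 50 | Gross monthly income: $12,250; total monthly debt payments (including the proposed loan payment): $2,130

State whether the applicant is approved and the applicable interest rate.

Approved at 11%

Credit score 761 ≥ 656 (meets minimum)
Debt-to-income = 2,130/12,250 = 17.4% — meets 36% limit
Employment 50 ≥ 6 months
All requirements met. Score 761 falls in the 754–779 tier → 11%.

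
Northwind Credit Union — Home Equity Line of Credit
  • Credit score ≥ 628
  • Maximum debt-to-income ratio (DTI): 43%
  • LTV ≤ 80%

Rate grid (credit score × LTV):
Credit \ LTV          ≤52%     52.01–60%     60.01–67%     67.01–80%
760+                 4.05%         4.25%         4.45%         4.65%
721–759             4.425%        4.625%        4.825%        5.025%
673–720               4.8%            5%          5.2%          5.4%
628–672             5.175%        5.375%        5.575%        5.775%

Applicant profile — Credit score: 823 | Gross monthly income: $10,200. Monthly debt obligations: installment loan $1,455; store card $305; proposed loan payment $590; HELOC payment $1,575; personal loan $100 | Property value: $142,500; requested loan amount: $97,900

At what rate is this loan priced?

Credit score 823 ≥ 628; Total monthly debts = (1,455 + 305 + 590 + 1,575 + 100) = 4,025. Debt-to-income = 4,025/10,200 = 39.5% — meets 43% limit
LTV = 97,900/142,500 = 68.7% ≤ 80%
Row: 823 falls in 760+. Column: 68.7% falls in 67.01–80%. Rate = 4.65%.

4.65%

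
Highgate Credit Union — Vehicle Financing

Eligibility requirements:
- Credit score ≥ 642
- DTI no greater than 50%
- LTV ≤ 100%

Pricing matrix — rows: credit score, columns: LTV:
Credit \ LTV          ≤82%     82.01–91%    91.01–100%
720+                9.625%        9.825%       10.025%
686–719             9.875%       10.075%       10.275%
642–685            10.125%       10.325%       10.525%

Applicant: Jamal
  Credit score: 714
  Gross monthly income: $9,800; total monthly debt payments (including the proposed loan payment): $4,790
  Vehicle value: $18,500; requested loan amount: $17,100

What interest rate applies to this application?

10.275%

Credit score 714 ≥ 642; DTI: 4,790 ÷ 9,800 = 48.9%, within the 50% cap
Loan-to-value = 17,100/18,500 = 92.4% — pass (100% max)
Credit 714 → row 686–719; LTV 92.4% → column 91.01–100%. Grid cell → 10.275%.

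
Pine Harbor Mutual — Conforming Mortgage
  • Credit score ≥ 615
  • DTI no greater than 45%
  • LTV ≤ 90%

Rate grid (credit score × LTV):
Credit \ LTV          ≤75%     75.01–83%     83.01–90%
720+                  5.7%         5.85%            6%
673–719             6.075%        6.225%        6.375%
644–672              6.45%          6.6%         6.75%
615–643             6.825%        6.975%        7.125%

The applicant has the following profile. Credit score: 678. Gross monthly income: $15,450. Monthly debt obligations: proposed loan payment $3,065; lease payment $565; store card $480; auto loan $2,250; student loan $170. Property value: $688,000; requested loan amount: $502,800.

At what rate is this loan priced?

Credit score 678 ≥ 615; Total monthly debts = (3,065 + 565 + 480 + 2,250 + 170) = 6,530. Debt-to-income = 6,530/15,450 = 42.3% — meets 45% limit
LTV = 502,800/688,000 = 73.1% ≤ 90%
Row: 678 falls in 673–719. Column: 73.1% falls in ≤75%. Rate = 6.075%.

6.075%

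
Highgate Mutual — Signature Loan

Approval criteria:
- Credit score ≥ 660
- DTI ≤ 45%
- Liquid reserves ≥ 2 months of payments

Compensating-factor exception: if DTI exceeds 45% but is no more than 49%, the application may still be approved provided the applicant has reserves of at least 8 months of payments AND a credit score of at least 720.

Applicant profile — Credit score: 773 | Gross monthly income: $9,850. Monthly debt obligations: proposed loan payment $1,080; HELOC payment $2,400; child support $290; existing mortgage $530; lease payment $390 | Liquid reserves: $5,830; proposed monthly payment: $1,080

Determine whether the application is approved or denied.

Denied

Credit score 773 ≥ 660 (meets base)
Total debts = (1,080 + 2,400 + 290 + 530 + 390) = 4,690. DTI: 4,690 ÷ 9,850 = 47.6%, over the 45% base limit.
Reserves = 5,830/1,080 = 5.4 months ≥ 2
DTI 47.6% is within the 45%–49% exception band; checking compensating factors.
Override check — reserves: 5.4 mo (short of 8); score: 773 (ok).
Override conditions not both satisfied; exception does not apply.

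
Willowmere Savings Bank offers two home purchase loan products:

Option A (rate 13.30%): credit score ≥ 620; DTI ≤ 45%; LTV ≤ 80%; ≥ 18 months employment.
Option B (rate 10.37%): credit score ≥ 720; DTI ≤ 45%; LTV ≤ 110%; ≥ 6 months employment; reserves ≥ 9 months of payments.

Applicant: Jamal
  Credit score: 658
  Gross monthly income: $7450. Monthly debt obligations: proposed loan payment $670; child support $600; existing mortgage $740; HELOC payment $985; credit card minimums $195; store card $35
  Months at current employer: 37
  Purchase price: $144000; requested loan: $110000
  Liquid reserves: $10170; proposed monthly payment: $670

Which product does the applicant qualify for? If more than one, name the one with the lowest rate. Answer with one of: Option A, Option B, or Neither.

Option A

Total debts = (670 + 600 + 740 + 985 + 195 + 35) = 3,225; DTI = 3,225/7,450 = 43.3%.
LTV = 110,000/144,000 = 76.4%.
Reserves = 10,170/670 = 15.2 months.
Option A: score 658 ≥ 620; DTI 43.3% ≤ 45%; LTV 76.4% ≤ 80%; employment 37 ≥ 18 mo → qualifies.
Option B: score 658 < 720; DTI 43.3% ≤ 45%; LTV 76.4% ≤ 110%; employment 37 ≥ 6 mo; reserves 15.2 ≥ 9 mo → does not qualify.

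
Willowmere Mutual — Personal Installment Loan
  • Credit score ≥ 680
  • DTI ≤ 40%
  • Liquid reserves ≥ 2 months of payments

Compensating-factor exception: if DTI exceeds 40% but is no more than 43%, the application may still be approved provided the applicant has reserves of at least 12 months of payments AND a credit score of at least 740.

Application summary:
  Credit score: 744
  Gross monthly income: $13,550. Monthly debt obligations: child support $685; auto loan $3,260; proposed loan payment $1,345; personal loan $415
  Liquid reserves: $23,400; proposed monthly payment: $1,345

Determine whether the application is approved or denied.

Approved

Credit score 744 ≥ 680 (meets base)
Total debts = (685 + 3,260 + 1,345 + 415) = 5,705. DTI: 5,705 ÷ 13,550 = 42.1%, over the 40% base limit.
Liquid reserves cover 23,400/1,345 = 17.4 months — ≥ 2 required
DTI 42.1% is within the 40%–43% exception band; checking compensating factors.
Override check — reserves: 17.4 mo (ok); score: 744 (ok).
Both override conditions satisfied; DTI exception granted.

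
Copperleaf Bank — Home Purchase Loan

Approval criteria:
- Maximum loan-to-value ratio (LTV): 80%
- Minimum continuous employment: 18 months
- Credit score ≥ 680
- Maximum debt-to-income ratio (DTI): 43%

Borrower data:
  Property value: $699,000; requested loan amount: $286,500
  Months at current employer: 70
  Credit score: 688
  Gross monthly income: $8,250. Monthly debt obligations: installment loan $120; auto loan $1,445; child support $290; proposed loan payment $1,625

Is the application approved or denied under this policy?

LTV: 286,500 ÷ 699,000 = 41%, within 80% cap
Employment 70 ≥ 18 months
Credit score 688 ≥ 680 (meets)
Total monthly debts = (120 + 1,445 + 290 + 1,625) = 3,480. Debt-to-income = 3,480/8,250 = 42.2% — meets 43% limit
All criteria satisfied.

Approved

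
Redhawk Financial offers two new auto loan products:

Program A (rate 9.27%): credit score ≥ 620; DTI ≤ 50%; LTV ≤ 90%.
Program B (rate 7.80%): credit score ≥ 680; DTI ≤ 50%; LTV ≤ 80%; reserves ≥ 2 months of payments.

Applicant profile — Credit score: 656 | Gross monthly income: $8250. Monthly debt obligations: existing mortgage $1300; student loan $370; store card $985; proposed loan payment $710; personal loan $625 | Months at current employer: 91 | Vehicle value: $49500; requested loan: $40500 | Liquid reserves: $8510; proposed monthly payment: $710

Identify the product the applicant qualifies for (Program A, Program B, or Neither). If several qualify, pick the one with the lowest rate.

Program A

Total debts = (1,300 + 370 + 985 + 710 + 625) = 3,990; DTI = 3,990/8,250 = 48.4%.
LTV = 40,500/49,500 = 81.8%.
Reserves = 8,510/710 = 12.0 months.
Program A: score 656 ≥ 620; DTI 48.4% ≤ 50%; LTV 81.8% ≤ 90% → qualifies.
Program B: score 656 < 680; DTI 48.4% ≤ 50%; LTV 81.8% > 80%; reserves 12.0 ≥ 2 mo → does not qualify.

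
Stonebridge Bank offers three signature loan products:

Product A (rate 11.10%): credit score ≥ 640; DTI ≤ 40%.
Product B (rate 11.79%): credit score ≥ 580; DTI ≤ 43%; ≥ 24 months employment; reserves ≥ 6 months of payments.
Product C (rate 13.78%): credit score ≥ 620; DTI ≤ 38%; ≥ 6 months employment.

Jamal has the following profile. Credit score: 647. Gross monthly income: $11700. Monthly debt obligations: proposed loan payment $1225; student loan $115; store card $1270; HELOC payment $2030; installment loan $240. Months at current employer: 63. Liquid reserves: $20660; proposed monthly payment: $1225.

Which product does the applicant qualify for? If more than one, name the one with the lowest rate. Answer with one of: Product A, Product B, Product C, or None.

Total debts = (1,225 + 115 + 1,270 + 2,030 + 240) = 4,880; DTI = 4,880/11,700 = 41.7%.
Reserves = 20,660/1,225 = 16.9 months.
Product A: score 647 ≥ 640; DTI 41.7% > 40% → does not qualify.
Product B: score 647 ≥ 580; DTI 41.7% ≤ 43%; employment 63 ≥ 24 mo; reserves 16.9 ≥ 6 mo → qualifies.
Product C: score 647 ≥ 620; DTI 41.7% > 38%; employment 63 ≥ 6 mo → does not qualify.

Product B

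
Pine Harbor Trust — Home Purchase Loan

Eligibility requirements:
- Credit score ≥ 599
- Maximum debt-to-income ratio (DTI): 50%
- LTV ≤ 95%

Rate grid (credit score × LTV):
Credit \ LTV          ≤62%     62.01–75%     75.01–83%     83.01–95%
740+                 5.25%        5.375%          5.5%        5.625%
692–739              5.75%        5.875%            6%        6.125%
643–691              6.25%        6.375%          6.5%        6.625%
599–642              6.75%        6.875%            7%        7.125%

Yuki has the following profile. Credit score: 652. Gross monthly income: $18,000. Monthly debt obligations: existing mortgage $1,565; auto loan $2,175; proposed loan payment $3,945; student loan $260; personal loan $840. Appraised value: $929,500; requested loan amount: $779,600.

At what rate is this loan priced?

6.625%

Credit score 652 ≥ 599; Total monthly debts = (1,565 + 2,175 + 3,945 + 260 + 840) = 8,785. DTI = 8,785/18,000 = 48.8% ≤ 50%
LTV = 779,600/929,500 = 83.9% ≤ 95%
Row: 652 falls in 643–691. Column: 83.9% falls in 83.01–95%. Rate = 6.625%.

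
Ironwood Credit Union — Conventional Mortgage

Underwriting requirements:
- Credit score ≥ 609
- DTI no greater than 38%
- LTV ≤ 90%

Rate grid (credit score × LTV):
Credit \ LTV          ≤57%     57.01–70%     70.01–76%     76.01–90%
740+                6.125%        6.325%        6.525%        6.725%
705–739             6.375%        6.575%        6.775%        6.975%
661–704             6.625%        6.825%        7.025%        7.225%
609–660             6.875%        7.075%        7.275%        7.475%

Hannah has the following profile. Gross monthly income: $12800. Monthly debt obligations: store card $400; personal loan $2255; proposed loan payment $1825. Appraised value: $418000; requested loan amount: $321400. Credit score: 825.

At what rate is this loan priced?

6.725%

Credit score 825 ≥ 609; Total monthly debts = (400 + 2,255 + 1,825) = 4,480. DTI: 4,480 ÷ 12,800 = 35%, within the 38% cap
LTV: 321,400 ÷ 418,000 = 76.9%, within 90% cap
Credit 825 → row 740+; LTV 76.9% → column 76.01–90%. Grid cell → 6.725%.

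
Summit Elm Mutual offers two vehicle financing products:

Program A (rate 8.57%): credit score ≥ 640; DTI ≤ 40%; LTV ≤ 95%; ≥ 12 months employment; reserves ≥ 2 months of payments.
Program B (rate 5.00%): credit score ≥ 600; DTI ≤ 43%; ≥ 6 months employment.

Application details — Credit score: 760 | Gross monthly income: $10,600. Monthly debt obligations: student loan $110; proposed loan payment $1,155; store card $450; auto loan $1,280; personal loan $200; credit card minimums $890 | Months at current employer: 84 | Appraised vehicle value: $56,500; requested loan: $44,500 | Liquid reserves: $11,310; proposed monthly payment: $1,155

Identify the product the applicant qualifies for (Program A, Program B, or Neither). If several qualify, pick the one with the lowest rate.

Program B

Total debts = (110 + 1,155 + 450 + 1,280 + 200 + 890) = 4,085; DTI = 4,085/10,600 = 38.5%.
LTV = 44,500/56,500 = 78.8%.
Reserves = 11,310/1,155 = 9.8 months.
Program A: score 760 ≥ 640; DTI 38.5% ≤ 40%; LTV 78.8% ≤ 95%; employment 84 ≥ 12 mo; reserves 9.8 ≥ 2 mo → qualifies.
Program B: score 760 ≥ 600; DTI 38.5% ≤ 43%; employment 84 ≥ 6 mo → qualifies.
Qualifying: Program A, Program B. Lowest rate is 5.00% → Program B.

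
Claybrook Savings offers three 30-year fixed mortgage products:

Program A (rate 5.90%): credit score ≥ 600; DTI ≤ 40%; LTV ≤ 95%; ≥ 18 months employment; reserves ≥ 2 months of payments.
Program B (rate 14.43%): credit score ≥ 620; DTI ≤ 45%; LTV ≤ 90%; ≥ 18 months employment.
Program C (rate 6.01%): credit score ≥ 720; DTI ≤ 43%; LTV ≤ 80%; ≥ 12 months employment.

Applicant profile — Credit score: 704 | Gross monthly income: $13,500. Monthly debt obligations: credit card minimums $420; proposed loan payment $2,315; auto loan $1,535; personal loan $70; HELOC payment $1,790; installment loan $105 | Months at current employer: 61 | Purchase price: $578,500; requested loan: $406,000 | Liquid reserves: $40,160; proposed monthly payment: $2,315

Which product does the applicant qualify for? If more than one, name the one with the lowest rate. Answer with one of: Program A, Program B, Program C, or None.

None

Total debts = (420 + 2,315 + 1,535 + 70 + 1,790 + 105) = 6,235; DTI = 6,235/13,500 = 46.2%.
LTV = 406,000/578,500 = 70.2%.
Reserves = 40,160/2,315 = 17.3 months.
Program A: score 704 ≥ 600; DTI 46.2% > 40%; LTV 70.2% ≤ 95%; employment 61 ≥ 18 mo; reserves 17.3 ≥ 2 mo → does not qualify.
Program B: score 704 ≥ 620; DTI 46.2% > 45%; LTV 70.2% ≤ 90%; employment 61 ≥ 18 mo → does not qualify.
Program C: score 704 < 720; DTI 46.2% > 43%; LTV 70.2% ≤ 80%; employment 61 ≥ 12 mo → does not qualify.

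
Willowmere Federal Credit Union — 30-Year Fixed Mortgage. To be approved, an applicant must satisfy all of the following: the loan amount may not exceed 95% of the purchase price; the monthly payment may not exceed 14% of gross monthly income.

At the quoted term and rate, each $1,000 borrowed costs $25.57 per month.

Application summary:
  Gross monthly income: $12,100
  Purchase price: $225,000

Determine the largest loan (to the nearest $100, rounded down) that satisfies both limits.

$66,200

Payment cap: 14% × $12,100 = $1,694/month.
At $25.57 per $1,000, that supports 1,694/25.57 × 1,000 ≈ $66,249 → $66,200.
LTV cap: 95% × $225,000 = $213,750 → $213,700.
Binding constraint: payment-to-income.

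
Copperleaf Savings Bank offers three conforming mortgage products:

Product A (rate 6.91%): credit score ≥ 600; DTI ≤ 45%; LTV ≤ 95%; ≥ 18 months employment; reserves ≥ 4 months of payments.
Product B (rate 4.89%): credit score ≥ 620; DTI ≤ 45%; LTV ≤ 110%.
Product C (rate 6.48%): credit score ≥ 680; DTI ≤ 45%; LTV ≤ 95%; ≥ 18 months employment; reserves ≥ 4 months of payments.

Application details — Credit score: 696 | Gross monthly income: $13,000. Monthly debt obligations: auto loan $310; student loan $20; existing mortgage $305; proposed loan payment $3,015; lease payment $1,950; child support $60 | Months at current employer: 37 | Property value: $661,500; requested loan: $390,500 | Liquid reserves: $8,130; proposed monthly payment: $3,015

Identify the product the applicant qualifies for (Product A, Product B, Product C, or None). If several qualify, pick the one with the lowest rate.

Total debts = (310 + 20 + 305 + 3,015 + 1,950 + 60) = 5,660; DTI = 5,660/13,000 = 43.5%.
LTV = 390,500/661,500 = 59%.
Reserves = 8,130/3,015 = 2.7 months.
Product A: score 696 ≥ 600; DTI 43.5% ≤ 45%; LTV 59% ≤ 95%; employment 37 ≥ 18 mo; reserves 2.7 < 4 mo → does not qualify.
Product B: score 696 ≥ 620; DTI 43.5% ≤ 45%; LTV 59% ≤ 110% → qualifies.
Product C: score 696 ≥ 680; DTI 43.5% ≤ 45%; LTV 59% ≤ 95%; employment 37 ≥ 18 mo; reserves 2.7 < 4 mo → does not qualify.

Product B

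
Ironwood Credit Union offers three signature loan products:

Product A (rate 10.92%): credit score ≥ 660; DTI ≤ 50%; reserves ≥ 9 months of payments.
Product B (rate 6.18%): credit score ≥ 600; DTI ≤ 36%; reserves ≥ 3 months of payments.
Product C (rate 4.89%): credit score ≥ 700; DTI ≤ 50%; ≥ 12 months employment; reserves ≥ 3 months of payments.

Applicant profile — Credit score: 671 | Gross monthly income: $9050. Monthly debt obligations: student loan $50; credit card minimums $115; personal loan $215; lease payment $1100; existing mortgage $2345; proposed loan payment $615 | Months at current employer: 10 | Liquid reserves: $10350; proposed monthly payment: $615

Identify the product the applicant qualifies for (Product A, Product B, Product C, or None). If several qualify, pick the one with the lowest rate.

Product A

Total debts = (50 + 115 + 215 + 1,100 + 2,345 + 615) = 4,440; DTI = 4,440/9,050 = 49.1%.
Reserves = 10,350/615 = 16.8 months.
Product A: score 671 ≥ 660; DTI 49.1% ≤ 50%; reserves 16.8 ≥ 9 mo → qualifies.
Product B: score 671 ≥ 600; DTI 49.1% > 36%; reserves 16.8 ≥ 3 mo → does not qualify.
Product C: score 671 < 700; DTI 49.1% ≤ 50%; employment 10 < 12 mo; reserves 16.8 ≥ 3 mo → does not qualify.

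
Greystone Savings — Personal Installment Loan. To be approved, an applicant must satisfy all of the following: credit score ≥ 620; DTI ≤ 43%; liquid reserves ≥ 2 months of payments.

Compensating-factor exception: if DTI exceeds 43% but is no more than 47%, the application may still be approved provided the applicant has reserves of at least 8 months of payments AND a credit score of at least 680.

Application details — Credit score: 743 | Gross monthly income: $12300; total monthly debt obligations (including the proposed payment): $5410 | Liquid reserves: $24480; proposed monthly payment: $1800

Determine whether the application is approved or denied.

Approved

Credit score 743 ≥ 620 (meets base)
DTI: 5,410 ÷ 12,300 = 44%, over the 43% base limit.
Reserves = 24,480/1,800 = 13.6 months ≥ 2
44% falls in the override range (43%–47%), so the compensating-factor test applies.
Override check — reserves: 13.6 mo (ok); score: 743 (ok).
Both compensating conditions met → exception applies.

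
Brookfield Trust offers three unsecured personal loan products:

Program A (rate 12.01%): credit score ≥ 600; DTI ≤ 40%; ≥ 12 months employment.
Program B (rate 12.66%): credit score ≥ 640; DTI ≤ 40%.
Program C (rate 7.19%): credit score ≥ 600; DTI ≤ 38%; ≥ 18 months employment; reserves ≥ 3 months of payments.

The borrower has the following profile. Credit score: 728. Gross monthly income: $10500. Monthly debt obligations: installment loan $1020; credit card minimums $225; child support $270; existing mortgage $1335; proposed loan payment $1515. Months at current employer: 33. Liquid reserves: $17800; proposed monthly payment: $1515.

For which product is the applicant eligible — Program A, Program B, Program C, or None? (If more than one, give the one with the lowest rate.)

Total debts = (1,020 + 225 + 270 + 1,335 + 1,515) = 4,365; DTI = 4,365/10,500 = 41.6%.
Reserves = 17,800/1,515 = 11.7 months.
Program A: score 728 ≥ 600; DTI 41.6% > 40%; employment 33 ≥ 12 mo → does not qualify.
Program B: score 728 ≥ 640; DTI 41.6% > 40% → does not qualify.
Program C: score 728 ≥ 600; DTI 41.6% > 38%; employment 33 ≥ 18 mo; reserves 11.7 ≥ 3 mo → does not qualify.

None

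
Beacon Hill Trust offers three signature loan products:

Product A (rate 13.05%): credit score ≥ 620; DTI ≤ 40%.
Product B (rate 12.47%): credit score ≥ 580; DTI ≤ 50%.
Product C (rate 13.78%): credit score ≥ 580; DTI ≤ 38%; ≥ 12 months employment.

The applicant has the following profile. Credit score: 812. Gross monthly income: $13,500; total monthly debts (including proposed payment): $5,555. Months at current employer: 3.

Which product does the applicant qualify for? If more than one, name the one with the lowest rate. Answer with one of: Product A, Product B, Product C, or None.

Product B

DTI = 5,555/13,500 = 41.1%.
Product A: score 812 ≥ 620; DTI 41.1% > 40% → does not qualify.
Product B: score 812 ≥ 580; DTI 41.1% ≤ 50% → qualifies.
Product C: score 812 ≥ 580; DTI 41.1% > 38%; employment 3 < 12 mo → does not qualify.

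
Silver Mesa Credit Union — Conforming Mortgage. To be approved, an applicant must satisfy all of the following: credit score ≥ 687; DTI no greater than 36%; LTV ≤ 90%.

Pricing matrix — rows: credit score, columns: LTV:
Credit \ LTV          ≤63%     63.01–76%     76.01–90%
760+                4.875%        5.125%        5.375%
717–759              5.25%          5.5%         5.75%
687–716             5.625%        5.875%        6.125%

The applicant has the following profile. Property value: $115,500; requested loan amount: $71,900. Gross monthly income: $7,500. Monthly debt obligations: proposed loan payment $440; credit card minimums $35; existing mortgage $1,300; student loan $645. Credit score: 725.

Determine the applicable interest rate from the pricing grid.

Credit score 725 ≥ 687; Total monthly debts = (440 + 35 + 1,300 + 645) = 2,420. DTI: 2,420 ÷ 7,500 = 32.3%, within the 36% cap
LTV = 71,900/115,500 = 62.3% ≤ 90%
Row: 725 falls in 717–759. Column: 62.3% falls in ≤63%. Rate = 5.25%.

5.25%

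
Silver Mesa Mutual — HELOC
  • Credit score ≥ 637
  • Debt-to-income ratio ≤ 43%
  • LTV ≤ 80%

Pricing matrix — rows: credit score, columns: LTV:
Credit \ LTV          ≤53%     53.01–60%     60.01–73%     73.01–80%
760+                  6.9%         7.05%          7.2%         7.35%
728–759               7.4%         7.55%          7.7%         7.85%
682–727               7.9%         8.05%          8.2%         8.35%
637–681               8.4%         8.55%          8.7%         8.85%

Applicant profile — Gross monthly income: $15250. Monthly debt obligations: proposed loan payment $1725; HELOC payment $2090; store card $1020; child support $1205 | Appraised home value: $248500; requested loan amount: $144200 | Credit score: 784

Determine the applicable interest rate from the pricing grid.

7.05%

Credit score 784 ≥ 637; Total monthly debts = (1,725 + 2,090 + 1,020 + 1,205) = 6,040. DTI: 6,040 ÷ 15,250 = 39.6%, within the 43% cap
LTV: 144,200 ÷ 248,500 = 58%, within 80% cap
Score 784 is in the 760+ band; LTV 58% is in the 53.01–60% band → 7.05%.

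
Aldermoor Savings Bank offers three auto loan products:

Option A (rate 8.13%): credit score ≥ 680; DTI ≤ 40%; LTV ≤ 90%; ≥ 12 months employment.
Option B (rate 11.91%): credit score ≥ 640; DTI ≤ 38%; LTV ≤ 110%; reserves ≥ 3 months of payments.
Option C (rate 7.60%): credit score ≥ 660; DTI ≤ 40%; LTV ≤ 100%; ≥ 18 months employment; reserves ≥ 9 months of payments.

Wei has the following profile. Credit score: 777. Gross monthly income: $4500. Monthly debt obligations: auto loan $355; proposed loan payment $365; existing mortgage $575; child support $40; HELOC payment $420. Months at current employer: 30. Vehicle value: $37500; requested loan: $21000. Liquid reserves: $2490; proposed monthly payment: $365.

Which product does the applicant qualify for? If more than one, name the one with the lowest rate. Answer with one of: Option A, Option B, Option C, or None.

Total debts = (355 + 365 + 575 + 40 + 420) = 1,755; DTI = 1,755/4,500 = 39%.
LTV = 21,000/37,500 = 56%.
Reserves = 2,490/365 = 6.8 months.
Option A: score 777 ≥ 680; DTI 39% ≤ 40%; LTV 56% ≤ 90%; employment 30 ≥ 12 mo → qualifies.
Option B: score 777 ≥ 640; DTI 39% > 38%; LTV 56% ≤ 110%; reserves 6.8 ≥ 3 mo → does not qualify.
Option C: score 777 ≥ 660; DTI 39% ≤ 40%; LTV 56% ≤ 100%; employment 30 ≥ 18 mo; reserves 6.8 < 9 mo → does not qualify.

Option A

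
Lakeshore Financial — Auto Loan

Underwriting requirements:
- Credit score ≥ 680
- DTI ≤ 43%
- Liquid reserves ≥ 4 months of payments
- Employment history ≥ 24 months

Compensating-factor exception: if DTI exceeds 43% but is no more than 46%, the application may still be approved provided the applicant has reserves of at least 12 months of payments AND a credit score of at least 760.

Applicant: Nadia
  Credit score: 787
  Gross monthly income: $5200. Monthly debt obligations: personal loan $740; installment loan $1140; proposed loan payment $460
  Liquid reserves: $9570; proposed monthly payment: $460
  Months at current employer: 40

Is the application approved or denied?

Credit score 787 ≥ 680 (meets base)
Total debts = (740 + 1,140 + 460) = 2,340. DTI = 2,340/5,200 = 45% > 43% — standard DTI limit exceeded.
Liquid reserves cover 9,570/460 = 20.8 months — ≥ 4 required
Employment 40 ≥ 24 months
DTI 45% is within the 43%–46% exception band; checking compensating factors.
Override check — reserves: 20.8 mo (ok); score: 787 (ok).
Both override conditions satisfied; DTI exception granted.

Approved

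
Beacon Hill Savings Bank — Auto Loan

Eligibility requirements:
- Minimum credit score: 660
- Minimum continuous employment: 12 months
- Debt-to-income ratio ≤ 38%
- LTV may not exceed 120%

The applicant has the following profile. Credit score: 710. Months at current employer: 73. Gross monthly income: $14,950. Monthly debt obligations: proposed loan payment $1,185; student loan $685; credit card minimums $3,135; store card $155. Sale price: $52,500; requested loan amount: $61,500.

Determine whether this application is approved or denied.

Approved

Credit score 710 ≥ 660 (meets)
Employment 73 ≥ 12 months
Total monthly debts = (1,185 + 685 + 3,135 + 155) = 5,160. DTI = 5,160/14,950 = 34.5% ≤ 38%
LTV: 61,500 ÷ 52,500 = 117.1%, within 120% cap
All criteria satisfied.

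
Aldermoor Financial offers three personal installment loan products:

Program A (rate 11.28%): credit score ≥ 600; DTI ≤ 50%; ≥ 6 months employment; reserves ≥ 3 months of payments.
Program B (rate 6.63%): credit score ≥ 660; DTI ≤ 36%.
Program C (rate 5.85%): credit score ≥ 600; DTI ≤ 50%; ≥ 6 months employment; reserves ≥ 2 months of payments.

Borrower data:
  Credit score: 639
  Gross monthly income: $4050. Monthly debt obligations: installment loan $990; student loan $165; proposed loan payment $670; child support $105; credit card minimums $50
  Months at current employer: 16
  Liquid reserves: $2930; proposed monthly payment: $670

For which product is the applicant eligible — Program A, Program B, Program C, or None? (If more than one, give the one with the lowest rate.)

Total debts = (990 + 165 + 670 + 105 + 50) = 1,980; DTI = 1,980/4,050 = 48.9%.
Reserves = 2,930/670 = 4.4 months.
Program A: score 639 ≥ 600; DTI 48.9% ≤ 50%; employment 16 ≥ 6 mo; reserves 4.4 ≥ 3 mo → qualifies.
Program B: score 639 < 660; DTI 48.9% > 36% → does not qualify.
Program C: score 639 ≥ 600; DTI 48.9% ≤ 50%; employment 16 ≥ 6 mo; reserves 4.4 ≥ 2 mo → qualifies.
Qualifying: Program A, Program C. Lowest rate is 5.85% → Program C.

Program C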